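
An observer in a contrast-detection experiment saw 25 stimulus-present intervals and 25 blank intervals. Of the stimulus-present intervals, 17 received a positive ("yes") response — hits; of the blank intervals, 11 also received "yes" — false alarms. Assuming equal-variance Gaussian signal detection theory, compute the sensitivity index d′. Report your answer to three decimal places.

d′ = 0.619

H = 17/25 = 0.6800
FA = 11/25 = 0.4400
z(H) = z(0.6800) = 0.4677
z(FA) = z(0.4400) = -0.1510
d' = z(H) − z(FA) = 0.4677 − (-0.1510) = 0.6187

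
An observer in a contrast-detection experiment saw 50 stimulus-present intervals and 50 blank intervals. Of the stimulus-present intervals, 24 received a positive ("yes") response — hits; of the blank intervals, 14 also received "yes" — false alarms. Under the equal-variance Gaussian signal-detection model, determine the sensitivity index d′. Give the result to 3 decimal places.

d′ = 0.533

H = 24/50 = 0.4800
FA = 14/50 = 0.2800
z(H) = z(0.4800) = -0.0502
z(FA) = z(0.2800) = -0.5828
d' = z(H) − z(FA) = -0.0502 − (-0.5828) = 0.5326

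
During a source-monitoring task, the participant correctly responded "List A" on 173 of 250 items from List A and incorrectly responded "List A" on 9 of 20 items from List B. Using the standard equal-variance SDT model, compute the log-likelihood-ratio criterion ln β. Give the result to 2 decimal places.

H = 173/250 = 0.6920
FA = 9/20 = 0.4500
Φ⁻¹(H) = 0.502
Φ⁻¹(FA) = -0.126
ln β = −½·[z(H)² − z(FA)²] = −0.5 × (0.252 − 0.016) = -0.118

ln β = -0.12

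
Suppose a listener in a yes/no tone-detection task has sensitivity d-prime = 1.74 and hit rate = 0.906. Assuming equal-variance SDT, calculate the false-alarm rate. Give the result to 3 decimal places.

z(hit rate) = z(0.906) = 1.3165
z(FA) = z(H) − d' = 1.3165 − 1.74 = -0.4235
false-alarm rate = Φ(-0.4235) = 0.3360

false-alarm rate = 0.336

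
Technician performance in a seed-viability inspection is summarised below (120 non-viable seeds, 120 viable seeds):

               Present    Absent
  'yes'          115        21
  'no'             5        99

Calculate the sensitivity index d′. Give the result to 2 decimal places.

H = 115/120 = 0.9583
FA = 21/120 = 0.1750
Φ⁻¹(H) = Φ⁻¹(0.9583) = 1.731
Φ⁻¹(FA) = Φ⁻¹(0.1750) = -0.935
d' = z(H) − z(FA) = 1.731 − (-0.935) = 2.666

d′ = 2.67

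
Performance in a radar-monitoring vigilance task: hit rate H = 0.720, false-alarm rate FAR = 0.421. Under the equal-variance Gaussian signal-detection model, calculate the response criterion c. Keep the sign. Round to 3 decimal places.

z(H) = z(0.720) = 0.5828
z(FA) = z(0.421) = -0.1993
c = −½·[z(H) + z(FA)] = −0.5 × (0.5828 + (-0.1993)) = -0.19175

c = -0.192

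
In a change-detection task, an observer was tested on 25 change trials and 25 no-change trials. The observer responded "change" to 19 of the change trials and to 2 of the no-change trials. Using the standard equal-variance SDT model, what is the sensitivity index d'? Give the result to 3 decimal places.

d' = 2.111

H = 19/25 = 0.7600
FA = 2/25 = 0.0800
z(H) = z(0.7600) = 0.7063
z(FA) = z(0.0800) = -1.4051
d' = z(H) − z(FA) = 0.7063 − (-1.4051) = 2.1114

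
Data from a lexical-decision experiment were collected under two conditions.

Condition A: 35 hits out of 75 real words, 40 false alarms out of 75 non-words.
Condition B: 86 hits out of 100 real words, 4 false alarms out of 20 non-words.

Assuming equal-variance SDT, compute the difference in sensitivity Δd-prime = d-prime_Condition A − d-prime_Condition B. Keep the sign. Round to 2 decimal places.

Δd-prime = -2.09

Condition A: z(0.4667) = -0.084, z(0.5333) = 0.084, d' = -0.168
Condition B: z(0.8600) = 1.080, z(0.2000) = -0.842, d' = 1.922
Δd' = d'_Condition A − d'_Condition B = -0.168 − 1.922 = -2.090
Condition B has the higher sensitivity.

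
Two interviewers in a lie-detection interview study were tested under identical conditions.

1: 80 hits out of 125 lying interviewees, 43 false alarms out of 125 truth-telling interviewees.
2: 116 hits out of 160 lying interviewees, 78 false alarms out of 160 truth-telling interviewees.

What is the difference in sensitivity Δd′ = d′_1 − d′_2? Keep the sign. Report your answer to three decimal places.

1: z(0.6400) = 0.3585, z(0.3440) = -0.4016, d' = 0.7601
2: z(0.7250) = 0.5978, z(0.4875) = -0.0313, d' = 0.6291
Δd' = d'_1 − d'_2 = 0.7601 − 0.6291 = 0.1310
1 has the higher sensitivity.

Δd′ = 0.131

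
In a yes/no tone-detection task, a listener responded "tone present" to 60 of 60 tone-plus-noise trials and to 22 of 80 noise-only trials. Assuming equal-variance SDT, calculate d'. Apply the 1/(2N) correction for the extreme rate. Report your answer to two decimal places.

d' = 2.99

The hit rate is 60/60 = 1, so apply the 1/(2N) correction: H → 1 − 1/(2·60) = 0.99167.
z(H) = z(0.99167) = 2.394
z(FA) = z(0.27500) = -0.598
d' = 2.394 − (-0.598) = 2.992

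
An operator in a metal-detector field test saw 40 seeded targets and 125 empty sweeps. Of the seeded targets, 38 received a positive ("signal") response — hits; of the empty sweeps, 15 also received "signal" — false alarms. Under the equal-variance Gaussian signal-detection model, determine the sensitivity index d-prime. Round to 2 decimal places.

H = 38/40 = 0.9500
FA = 15/125 = 0.1200
z(H) = 1.645
z(FA) = -1.175
d' = z(H) − z(FA) = 1.645 − (-1.175) = 2.820

d-prime = 2.82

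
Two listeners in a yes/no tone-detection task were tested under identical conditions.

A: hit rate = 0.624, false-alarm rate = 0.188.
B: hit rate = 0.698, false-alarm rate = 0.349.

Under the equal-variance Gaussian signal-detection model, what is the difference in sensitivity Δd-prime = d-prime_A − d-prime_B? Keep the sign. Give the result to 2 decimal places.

A: z(0.624) = 0.316, z(0.188) = -0.885, d' = 1.201
B: z(0.698) = 0.519, z(0.349) = -0.388, d' = 0.907
Δd' = d'_A − d'_B = 1.201 − 0.907 = 0.294
A has the higher sensitivity.

Δd-prime = 0.29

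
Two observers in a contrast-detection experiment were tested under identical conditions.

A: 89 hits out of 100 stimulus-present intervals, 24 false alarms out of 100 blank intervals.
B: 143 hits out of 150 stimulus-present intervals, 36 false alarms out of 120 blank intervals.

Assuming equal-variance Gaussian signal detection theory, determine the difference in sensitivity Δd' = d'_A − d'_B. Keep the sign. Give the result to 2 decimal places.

Δd' = -0.27

A: z(0.8900) = 1.227, z(0.2400) = -0.706, d' = 1.933
B: z(0.9533) = 1.678, z(0.3000) = -0.524, d' = 2.202
Δd' = d'_A − d'_B = 1.933 − 2.202 = -0.269
B has the higher sensitivity.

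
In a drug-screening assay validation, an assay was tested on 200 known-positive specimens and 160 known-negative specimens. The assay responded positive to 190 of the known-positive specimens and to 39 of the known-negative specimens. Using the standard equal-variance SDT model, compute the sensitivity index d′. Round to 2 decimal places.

d′ = 2.34

H = 190/200 = 0.9500
FA = 39/160 = 0.2437
z(H) = 1.6449
z(FA) = -0.6945
d' = z(H) − z(FA) = 1.6449 − (-0.6945) = 2.3394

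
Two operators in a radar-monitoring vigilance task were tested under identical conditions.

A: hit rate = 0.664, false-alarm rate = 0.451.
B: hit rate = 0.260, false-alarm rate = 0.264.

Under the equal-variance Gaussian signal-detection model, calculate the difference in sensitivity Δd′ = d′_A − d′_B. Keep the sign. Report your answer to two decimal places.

A: z(0.664) = 0.423, z(0.451) = -0.123, d' = 0.546
B: z(0.260) = -0.643, z(0.264) = -0.631, d' = -0.012
Δd' = d'_A − d'_B = 0.546 − (-0.012) = 0.558
A has the higher sensitivity.

Δd′ = 0.56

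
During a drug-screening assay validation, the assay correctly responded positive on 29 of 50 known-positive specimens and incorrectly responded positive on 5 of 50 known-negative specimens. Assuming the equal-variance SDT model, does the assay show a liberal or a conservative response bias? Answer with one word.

z(H) = 0.202, z(FA) = -1.282
c = −½·(z(H) + z(FA)) = 0.540
c > 0 → conservative criterion (biased toward responding “no”).

conservative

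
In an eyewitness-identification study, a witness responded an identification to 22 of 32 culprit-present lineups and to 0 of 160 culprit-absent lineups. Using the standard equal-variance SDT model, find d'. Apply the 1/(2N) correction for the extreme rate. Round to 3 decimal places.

The false-alarm rate is 0/160 = 0, so apply the 1/(2N) correction: FA → 1/(2·160) = 0.00313.
z(H) = z(0.68750) = 0.4888
z(FA) = z(0.00313) = -2.7338
d' = 0.4888 − (-2.7338) = 3.2226

d' = 3.223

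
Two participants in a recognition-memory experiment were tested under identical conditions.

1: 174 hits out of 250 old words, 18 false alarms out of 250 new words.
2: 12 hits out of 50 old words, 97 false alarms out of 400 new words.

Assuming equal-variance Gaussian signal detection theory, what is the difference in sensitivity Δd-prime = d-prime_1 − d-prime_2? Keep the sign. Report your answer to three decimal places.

1: z(0.6960) = 0.5129, z(0.0720) = -1.4611, d' = 1.9740
2: z(0.2400) = -0.7063, z(0.2425) = -0.6983, d' = -0.0080
Δd' = d'_1 − d'_2 = 1.9740 − (-0.0080) = 1.9820
1 has the higher sensitivity.

Δd-prime = 1.982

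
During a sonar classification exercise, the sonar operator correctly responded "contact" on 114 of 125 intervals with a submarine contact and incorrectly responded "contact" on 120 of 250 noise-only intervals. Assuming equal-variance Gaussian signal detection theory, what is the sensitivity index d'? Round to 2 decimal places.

d' = 1.40

H = 114/125 = 0.9120
FA = 120/250 = 0.4800
z(0.9120) = 1.353, z(0.4800) = -0.050
d' = z(H) − z(FA) = 1.353 − (-0.050) = 1.403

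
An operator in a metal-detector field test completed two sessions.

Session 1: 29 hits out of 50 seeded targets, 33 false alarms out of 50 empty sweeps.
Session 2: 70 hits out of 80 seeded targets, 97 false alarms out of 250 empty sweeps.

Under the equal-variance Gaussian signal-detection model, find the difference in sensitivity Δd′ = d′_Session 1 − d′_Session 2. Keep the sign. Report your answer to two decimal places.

Session 1: z(0.5800) = 0.202, z(0.6600) = 0.412, d' = -0.210
Session 2: z(0.8750) = 1.150, z(0.3880) = -0.285, d' = 1.435
Δd' = d'_Session 1 − d'_Session 2 = -0.210 − 1.435 = -1.645
Session 2 has the higher sensitivity.

Δd′ = -1.65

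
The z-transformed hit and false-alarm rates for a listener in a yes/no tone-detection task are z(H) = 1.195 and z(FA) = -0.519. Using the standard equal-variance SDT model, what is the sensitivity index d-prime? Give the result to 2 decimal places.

d' = z(H) − z(FA) = 1.195 − (-0.519) = 1.714

d-prime = 1.71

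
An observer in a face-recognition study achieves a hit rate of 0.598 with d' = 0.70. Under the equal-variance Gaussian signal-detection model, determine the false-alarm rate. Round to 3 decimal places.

z(hit rate) = z(0.598) = 0.2482
z(FA) = z(H) − d' = 0.2482 − 0.70 = -0.4518
false-alarm rate = Φ(-0.4518) = 0.3257

false-alarm rate = 0.326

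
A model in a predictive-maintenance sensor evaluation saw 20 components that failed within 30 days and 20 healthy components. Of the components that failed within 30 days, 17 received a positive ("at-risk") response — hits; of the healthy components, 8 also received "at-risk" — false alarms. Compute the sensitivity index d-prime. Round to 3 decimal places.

d-prime = 1.290

H = 17/20 = 0.8500
FA = 8/20 = 0.4000
z(H) = 1.0364
z(FA) = -0.2533
d' = z(H) − z(FA) = 1.0364 − (-0.2533) = 1.2897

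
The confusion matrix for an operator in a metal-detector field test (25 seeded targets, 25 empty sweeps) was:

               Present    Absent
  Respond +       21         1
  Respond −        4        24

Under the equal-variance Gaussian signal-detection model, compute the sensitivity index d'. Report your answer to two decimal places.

d' = 2.75

H = 21/25 = 0.8400
FA = 1/25 = 0.0400
z(H) = z(0.8400) = 0.9945
z(FA) = z(0.0400) = -1.7507
d' = z(H) − z(FA) = 0.9945 − (-1.7507) = 2.7452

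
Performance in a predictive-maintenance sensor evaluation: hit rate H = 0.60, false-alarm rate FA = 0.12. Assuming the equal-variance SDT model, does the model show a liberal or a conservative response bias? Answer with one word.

conservative

z(H) = 0.253, z(FA) = -1.175
c = −½·(z(H) + z(FA)) = 0.461
c > 0 → conservative criterion (biased toward responding “no”).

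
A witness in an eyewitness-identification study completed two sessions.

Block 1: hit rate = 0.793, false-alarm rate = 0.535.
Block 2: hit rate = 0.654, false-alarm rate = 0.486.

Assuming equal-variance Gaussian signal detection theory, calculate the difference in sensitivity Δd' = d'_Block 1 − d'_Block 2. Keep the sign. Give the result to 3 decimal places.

Block 1: z(0.793) = 0.8169, z(0.535) = 0.0878, d' = 0.7291
Block 2: z(0.654) = 0.3961, z(0.486) = -0.0351, d' = 0.4312
Δd' = d'_Block 1 − d'_Block 2 = 0.7291 − 0.4312 = 0.2979
Block 1 has the higher sensitivity.

Δd' = 0.298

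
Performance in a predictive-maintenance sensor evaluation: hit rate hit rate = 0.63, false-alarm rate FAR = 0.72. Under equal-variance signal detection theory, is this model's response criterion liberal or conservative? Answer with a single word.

z(H) = 0.332, z(FA) = 0.583
c = −½·(z(H) + z(FA)) = -0.4575
c < 0 → liberal criterion (biased toward responding “yes”).

liberal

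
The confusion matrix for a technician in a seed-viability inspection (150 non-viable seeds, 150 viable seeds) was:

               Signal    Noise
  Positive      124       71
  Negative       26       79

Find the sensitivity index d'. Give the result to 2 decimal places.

d' = 1.01

H = 124/150 = 0.8267
FA = 71/150 = 0.4733
z(0.8267) = 0.941, z(0.4733) = -0.067
d' = z(H) − z(FA) = 0.941 − (-0.067) = 1.008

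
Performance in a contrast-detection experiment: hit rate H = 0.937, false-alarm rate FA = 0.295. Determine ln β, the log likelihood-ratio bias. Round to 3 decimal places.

ln β = -1.025

Φ⁻¹(H) = Φ⁻¹(0.937) = 1.5301
Φ⁻¹(FA) = Φ⁻¹(0.295) = -0.5388
ln β = −½·[z(H)² − z(FA)²] = −0.5 × (2.3412 − 0.2903) = -1.02545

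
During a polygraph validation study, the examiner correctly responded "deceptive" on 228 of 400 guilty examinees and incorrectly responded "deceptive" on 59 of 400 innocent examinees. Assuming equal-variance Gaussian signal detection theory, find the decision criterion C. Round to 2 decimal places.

C = 0.44

H = 228/400 = 0.5700
FA = 59/400 = 0.1475
z(0.5700) = 0.176, z(0.1475) = -1.047
c = −½·[z(H) + z(FA)] = −0.5 × (0.176 + (-1.047)) = 0.4355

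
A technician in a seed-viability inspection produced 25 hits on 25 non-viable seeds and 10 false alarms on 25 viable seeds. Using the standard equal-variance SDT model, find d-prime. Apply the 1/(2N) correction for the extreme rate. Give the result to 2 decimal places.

d-prime = 2.31

The hit rate is 25/25 = 1, so apply the 1/(2N) correction: H → 1 − 1/(2·25) = 0.98000.
z(H) = z(0.98000) = 2.054
z(FA) = z(0.40000) = -0.253
d' = 2.054 − (-0.253) = 2.307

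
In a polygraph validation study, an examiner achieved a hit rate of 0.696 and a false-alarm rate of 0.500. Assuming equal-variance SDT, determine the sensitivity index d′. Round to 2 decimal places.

Φ⁻¹(H) = Φ⁻¹(0.696) = 0.513
Φ⁻¹(FA) = Φ⁻¹(0.500) = 0.000
d' = z(H) − z(FA) = 0.513 − 0.000 = 0.513

d′ = 0.51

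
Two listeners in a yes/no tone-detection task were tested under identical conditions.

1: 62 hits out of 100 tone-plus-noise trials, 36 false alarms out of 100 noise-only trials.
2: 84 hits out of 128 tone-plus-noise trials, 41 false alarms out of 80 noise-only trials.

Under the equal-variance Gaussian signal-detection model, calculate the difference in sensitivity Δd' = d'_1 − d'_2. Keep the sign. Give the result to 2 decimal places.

1: z(0.6200) = 0.305, z(0.3600) = -0.358, d' = 0.663
2: z(0.6562) = 0.402, z(0.5125) = 0.031, d' = 0.371
Δd' = d'_1 − d'_2 = 0.663 − 0.371 = 0.292
1 has the higher sensitivity.

Δd' = 0.29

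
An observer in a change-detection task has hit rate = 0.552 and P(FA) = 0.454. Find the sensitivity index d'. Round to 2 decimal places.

z(H) = 0.1307
z(FA) = -0.1156
d' = z(H) − z(FA) = 0.1307 − (-0.1156) = 0.2463

d' = 0.25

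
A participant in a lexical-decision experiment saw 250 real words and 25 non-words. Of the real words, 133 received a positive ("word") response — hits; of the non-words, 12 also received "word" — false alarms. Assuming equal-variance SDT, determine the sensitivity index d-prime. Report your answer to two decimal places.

H = 133/250 = 0.5320
FA = 12/25 = 0.4800
z(0.5320) = 0.080, z(0.4800) = -0.050
d' = z(H) − z(FA) = 0.080 − (-0.050) = 0.130

d-prime = 0.13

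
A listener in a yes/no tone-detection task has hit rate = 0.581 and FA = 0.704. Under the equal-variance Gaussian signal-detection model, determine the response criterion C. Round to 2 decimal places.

C = -0.37

Φ⁻¹(0.581) = 0.2045, Φ⁻¹(0.704) = 0.5359
c = −½·[z(H) + z(FA)] = −0.5 × (0.2045 + 0.5359) = -0.3702
c < 0: the listener has a liberal response bias.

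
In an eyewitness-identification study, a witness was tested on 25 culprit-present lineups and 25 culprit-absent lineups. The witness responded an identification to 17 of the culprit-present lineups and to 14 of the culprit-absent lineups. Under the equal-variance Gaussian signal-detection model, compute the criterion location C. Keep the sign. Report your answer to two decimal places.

C = -0.31

H = 17/25 = 0.6800
FA = 14/25 = 0.5600
z(H) = z(0.6800) = 0.468
z(FA) = z(0.5600) = 0.151
c = −½·[z(H) + z(FA)] = −0.5 × (0.468 + 0.151) = -0.3095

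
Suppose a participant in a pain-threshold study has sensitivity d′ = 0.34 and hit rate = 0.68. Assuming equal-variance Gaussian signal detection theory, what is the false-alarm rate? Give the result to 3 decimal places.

false-alarm rate = 0.551

z(hit rate) = z(0.68) = 0.4677
z(FA) = z(H) − d' = 0.4677 − 0.34 = 0.1277
false-alarm rate = Φ(0.1277) = 0.5508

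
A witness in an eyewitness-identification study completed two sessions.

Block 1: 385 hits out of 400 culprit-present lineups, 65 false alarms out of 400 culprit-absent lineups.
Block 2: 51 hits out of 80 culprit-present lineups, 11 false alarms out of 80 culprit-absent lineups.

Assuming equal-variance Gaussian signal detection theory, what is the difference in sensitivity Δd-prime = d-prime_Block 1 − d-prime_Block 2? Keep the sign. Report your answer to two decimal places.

Block 1: z(0.9625) = 1.780, z(0.1625) = -0.984, d' = 2.764
Block 2: z(0.6375) = 0.352, z(0.1375) = -1.092, d' = 1.444
Δd' = d'_Block 1 − d'_Block 2 = 2.764 − 1.444 = 1.320
Block 1 has the higher sensitivity.

Δd-prime = 1.32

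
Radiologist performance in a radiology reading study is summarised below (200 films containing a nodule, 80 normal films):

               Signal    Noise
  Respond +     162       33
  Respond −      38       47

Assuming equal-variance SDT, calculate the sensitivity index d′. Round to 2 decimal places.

H = 162/200 = 0.8100
FA = 33/80 = 0.4125
z(H) = 0.8779
z(FA) = -0.2211
d' = z(H) − z(FA) = 0.8779 − (-0.2211) = 1.0990

d′ = 1.10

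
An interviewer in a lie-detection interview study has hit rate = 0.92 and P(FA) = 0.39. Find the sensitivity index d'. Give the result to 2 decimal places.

z(H) = z(0.92) = 1.4051
z(FA) = z(0.39) = -0.2793
d' = z(H) − z(FA) = 1.4051 − (-0.2793) = 1.6844

d' = 1.68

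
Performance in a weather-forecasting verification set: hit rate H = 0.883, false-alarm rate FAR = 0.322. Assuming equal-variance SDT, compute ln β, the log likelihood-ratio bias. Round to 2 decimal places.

ln β = -0.60

z(H) = 1.190
z(FA) = -0.462
ln β = −½·[z(H)² − z(FA)²] = −0.5 × (1.416 − 0.213) = -0.6015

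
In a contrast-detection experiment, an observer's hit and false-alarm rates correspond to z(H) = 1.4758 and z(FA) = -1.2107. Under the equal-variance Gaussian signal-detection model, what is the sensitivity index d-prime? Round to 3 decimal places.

d' = z(H) − z(FA) = 1.4758 − (-1.2107) = 2.6865

d-prime = 2.687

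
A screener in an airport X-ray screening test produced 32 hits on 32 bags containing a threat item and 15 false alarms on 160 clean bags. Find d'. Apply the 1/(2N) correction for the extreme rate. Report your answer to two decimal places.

The hit rate is 32/32 = 1, so apply the 1/(2N) correction: H → 1 − 1/(2·32) = 0.98438.
z(H) = z(0.98438) = 2.154
z(FA) = z(0.09375) = -1.318
d' = 2.154 − (-1.318) = 3.472

d' = 3.47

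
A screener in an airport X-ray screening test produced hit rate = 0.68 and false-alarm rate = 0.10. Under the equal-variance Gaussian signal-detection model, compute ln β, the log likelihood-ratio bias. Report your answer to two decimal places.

z(H) = z(0.68) = 0.468
z(FA) = z(0.10) = -1.282
ln β = −½·[z(H)² − z(FA)²] = −0.5 × (0.219 − 1.644) = 0.7125

ln β = 0.71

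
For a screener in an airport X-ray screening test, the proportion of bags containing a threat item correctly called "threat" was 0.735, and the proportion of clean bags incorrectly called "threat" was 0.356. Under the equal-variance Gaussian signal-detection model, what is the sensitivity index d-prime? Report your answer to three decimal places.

d-prime = 0.997

z(H) = z(0.735) = 0.6280
z(FA) = z(0.356) = -0.3692
d' = z(H) − z(FA) = 0.6280 − (-0.3692) = 0.9972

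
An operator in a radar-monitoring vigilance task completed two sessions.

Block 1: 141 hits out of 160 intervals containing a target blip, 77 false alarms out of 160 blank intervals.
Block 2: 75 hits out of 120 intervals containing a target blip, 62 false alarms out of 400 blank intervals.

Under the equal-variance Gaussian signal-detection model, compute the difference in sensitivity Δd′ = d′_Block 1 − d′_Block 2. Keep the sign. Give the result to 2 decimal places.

Block 1: z(0.8812) = 1.181, z(0.4813) = -0.047, d' = 1.228
Block 2: z(0.6250) = 0.319, z(0.1550) = -1.015, d' = 1.334
Δd' = d'_Block 1 − d'_Block 2 = 1.228 − 1.334 = -0.106
Block 2 has the higher sensitivity.

Δd′ = -0.11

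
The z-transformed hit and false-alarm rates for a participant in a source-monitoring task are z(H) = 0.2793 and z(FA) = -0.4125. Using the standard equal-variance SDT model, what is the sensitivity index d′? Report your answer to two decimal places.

d′ = 0.69

d' = z(H) − z(FA) = 0.2793 − (-0.4125) = 0.6918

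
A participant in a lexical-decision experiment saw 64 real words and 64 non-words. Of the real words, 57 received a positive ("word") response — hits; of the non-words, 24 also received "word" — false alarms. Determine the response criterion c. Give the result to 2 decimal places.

H = 57/64 = 0.8906
FA = 24/64 = 0.3750
z(0.8906) = 1.230, z(0.3750) = -0.319
c = −½·[z(H) + z(FA)] = −0.5 × (1.230 + (-0.319)) = -0.4555
c < 0: the participant has a liberal response bias.

c = -0.46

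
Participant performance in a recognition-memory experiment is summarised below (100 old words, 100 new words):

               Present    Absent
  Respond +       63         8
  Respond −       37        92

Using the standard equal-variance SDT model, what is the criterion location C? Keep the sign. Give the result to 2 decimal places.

H = 63/100 = 0.6300
FA = 8/100 = 0.0800
Φ⁻¹(H) = 0.332
Φ⁻¹(FA) = -1.405
c = −½·[z(H) + z(FA)] = −0.5 × (0.332 + (-1.405)) = 0.5365
c > 0: the participant has a conservative response bias.

C = 0.54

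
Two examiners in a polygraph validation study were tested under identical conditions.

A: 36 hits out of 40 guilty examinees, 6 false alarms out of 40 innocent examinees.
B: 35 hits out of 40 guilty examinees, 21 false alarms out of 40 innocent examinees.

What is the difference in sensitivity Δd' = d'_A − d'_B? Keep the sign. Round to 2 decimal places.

Δd' = 1.23

A: z(0.9000) = 1.282, z(0.1500) = -1.036, d' = 2.318
B: z(0.8750) = 1.150, z(0.5250) = 0.063, d' = 1.087
Δd' = d'_A − d'_B = 2.318 − 1.087 = 1.231
A has the higher sensitivity.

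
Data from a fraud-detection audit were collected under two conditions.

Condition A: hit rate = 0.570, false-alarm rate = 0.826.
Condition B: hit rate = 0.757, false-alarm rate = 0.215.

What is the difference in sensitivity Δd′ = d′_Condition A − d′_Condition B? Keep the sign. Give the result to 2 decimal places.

Condition A: z(0.570) = 0.176, z(0.826) = 0.938, d' = -0.762
Condition B: z(0.757) = 0.697, z(0.215) = -0.789, d' = 1.486
Δd' = d'_Condition A − d'_Condition B = -0.762 − 1.486 = -2.248
Condition B has the higher sensitivity.

Δd′ = -2.25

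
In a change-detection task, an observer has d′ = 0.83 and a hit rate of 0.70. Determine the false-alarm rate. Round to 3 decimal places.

z(hit rate) = z(0.70) = 0.5244
z(FA) = z(H) − d' = 0.5244 − 0.83 = -0.3056
false-alarm rate = Φ(-0.3056) = 0.3800

false-alarm rate = 0.380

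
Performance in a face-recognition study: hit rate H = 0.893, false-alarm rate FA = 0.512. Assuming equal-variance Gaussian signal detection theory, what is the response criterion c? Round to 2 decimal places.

Φ⁻¹(H) = Φ⁻¹(0.893) = 1.243
Φ⁻¹(FA) = Φ⁻¹(0.512) = 0.030
c = −½·[z(H) + z(FA)] = −0.5 × (1.243 + 0.030) = -0.6365

c = -0.64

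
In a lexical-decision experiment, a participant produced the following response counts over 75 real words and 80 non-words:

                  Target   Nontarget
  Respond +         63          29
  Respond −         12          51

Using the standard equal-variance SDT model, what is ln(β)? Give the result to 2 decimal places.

H = 63/75 = 0.8400
FA = 29/80 = 0.3625
z(H) = z(0.8400) = 0.994
z(FA) = z(0.3625) = -0.352
ln β = −½·[z(H)² − z(FA)²] = −0.5 × (0.988 − 0.124) = -0.432

ln β = -0.43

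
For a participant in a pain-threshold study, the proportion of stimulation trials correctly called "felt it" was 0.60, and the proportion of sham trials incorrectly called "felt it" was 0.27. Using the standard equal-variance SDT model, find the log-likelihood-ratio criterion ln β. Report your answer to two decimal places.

ln β = 0.16

z(H) = z(0.60) = 0.253
z(FA) = z(0.27) = -0.613
ln β = −½·[z(H)² − z(FA)²] = −0.5 × (0.064 − 0.376) = 0.156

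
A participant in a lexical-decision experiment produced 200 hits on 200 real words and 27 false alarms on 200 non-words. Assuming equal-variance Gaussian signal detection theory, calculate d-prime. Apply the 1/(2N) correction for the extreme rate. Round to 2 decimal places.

The hit rate is 200/200 = 1, so apply the 1/(2N) correction: H → 1 − 1/(2·200) = 0.99750.
z(H) = z(0.99750) = 2.807
z(FA) = z(0.13500) = -1.103
d' = 2.807 − (-1.103) = 3.910

d-prime = 3.91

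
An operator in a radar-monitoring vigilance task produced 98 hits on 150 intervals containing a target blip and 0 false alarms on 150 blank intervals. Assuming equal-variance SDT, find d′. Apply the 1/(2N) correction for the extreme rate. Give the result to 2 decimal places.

d′ = 3.11

The false-alarm rate is 0/150 = 0, so apply the 1/(2N) correction: FA → 1/(2·150) = 0.00333.
z(H) = z(0.65333) = 0.394
z(FA) = z(0.00333) = -2.713
d' = 0.394 − (-2.713) = 3.107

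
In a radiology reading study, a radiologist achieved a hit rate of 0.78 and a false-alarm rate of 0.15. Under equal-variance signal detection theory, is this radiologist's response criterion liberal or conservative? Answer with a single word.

z(H) = 0.772, z(FA) = -1.036
c = −½·(z(H) + z(FA)) = 0.132
c > 0 → conservative criterion (biased toward responding “no”).

conservative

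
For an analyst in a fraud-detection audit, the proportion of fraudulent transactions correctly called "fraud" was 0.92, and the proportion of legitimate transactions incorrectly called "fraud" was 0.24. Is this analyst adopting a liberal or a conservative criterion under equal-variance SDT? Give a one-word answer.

z(H) = 1.405, z(FA) = -0.706
c = −½·(z(H) + z(FA)) = -0.3495
c < 0 → liberal criterion (biased toward responding “yes”).

liberal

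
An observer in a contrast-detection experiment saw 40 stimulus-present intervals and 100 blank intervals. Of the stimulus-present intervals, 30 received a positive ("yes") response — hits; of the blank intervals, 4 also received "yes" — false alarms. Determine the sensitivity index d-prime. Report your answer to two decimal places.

d-prime = 2.43

H = 30/40 = 0.7500
FA = 4/100 = 0.0400
Φ⁻¹(H) = 0.674
Φ⁻¹(FA) = -1.751
d' = z(H) − z(FA) = 0.674 − (-1.751) = 2.425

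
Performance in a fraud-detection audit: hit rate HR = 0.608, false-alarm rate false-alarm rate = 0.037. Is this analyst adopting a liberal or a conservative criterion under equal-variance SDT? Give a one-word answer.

z(H) = 0.274, z(FA) = -1.787
c = −½·(z(H) + z(FA)) = 0.7565
c > 0 → conservative criterion (biased toward responding “no”).

conservative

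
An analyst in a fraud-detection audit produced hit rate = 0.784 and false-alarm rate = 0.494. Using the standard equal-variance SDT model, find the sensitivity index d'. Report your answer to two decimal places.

Φ⁻¹(H) = Φ⁻¹(0.784) = 0.7858
Φ⁻¹(FA) = Φ⁻¹(0.494) = -0.0150
d' = z(H) − z(FA) = 0.7858 − (-0.0150) = 0.8008

d' = 0.80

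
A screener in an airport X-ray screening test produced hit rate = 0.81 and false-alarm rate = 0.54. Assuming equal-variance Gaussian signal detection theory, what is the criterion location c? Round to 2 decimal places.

c = -0.49

Φ⁻¹(0.81) = 0.878, Φ⁻¹(0.54) = 0.100
c = −½·[z(H) + z(FA)] = −0.5 × (0.878 + 0.100) = -0.489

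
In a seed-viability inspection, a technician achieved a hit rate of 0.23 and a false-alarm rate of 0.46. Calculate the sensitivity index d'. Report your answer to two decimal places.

Φ⁻¹(H) = -0.739
Φ⁻¹(FA) = -0.100
d' = z(H) − z(FA) = -0.739 − (-0.100) = -0.639

d' = -0.64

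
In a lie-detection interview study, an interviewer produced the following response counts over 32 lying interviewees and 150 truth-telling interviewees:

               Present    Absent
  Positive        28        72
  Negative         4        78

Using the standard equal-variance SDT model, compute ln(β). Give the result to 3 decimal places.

H = 28/32 = 0.8750
FA = 72/150 = 0.4800
z(0.8750) = 1.1503, z(0.4800) = -0.0502
ln β = −½·[z(H)² − z(FA)²] = −0.5 × (1.3232 − 0.0025) = -0.66035

ln β = -0.660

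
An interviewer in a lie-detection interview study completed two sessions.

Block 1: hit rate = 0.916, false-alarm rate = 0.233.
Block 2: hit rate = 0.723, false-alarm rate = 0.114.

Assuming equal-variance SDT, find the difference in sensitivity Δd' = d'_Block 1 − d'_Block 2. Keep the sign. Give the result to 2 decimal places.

Block 1: z(0.916) = 1.379, z(0.233) = -0.729, d' = 2.108
Block 2: z(0.723) = 0.592, z(0.114) = -1.206, d' = 1.798
Δd' = d'_Block 1 − d'_Block 2 = 2.108 − 1.798 = 0.310
Block 1 has the higher sensitivity.

Δd' = 0.31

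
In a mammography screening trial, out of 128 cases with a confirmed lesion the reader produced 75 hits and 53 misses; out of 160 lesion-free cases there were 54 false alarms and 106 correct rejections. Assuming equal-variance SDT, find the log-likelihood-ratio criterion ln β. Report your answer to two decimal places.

ln β = 0.06

H = 75/128 = 0.5859
FA = 54/160 = 0.3375
z(0.5859) = 0.217, z(0.3375) = -0.419
ln β = −½·[z(H)² − z(FA)²] = −0.5 × (0.047 − 0.176) = 0.0645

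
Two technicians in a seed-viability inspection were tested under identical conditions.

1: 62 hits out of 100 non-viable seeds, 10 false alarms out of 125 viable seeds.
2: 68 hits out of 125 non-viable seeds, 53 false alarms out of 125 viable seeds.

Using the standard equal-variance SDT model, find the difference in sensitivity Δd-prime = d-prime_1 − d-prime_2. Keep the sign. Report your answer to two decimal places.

Δd-prime = 1.41

1: z(0.6200) = 0.305, z(0.0800) = -1.405, d' = 1.710
2: z(0.5440) = 0.111, z(0.4240) = -0.192, d' = 0.303
Δd' = d'_1 − d'_2 = 1.710 − 0.303 = 1.407
1 has the higher sensitivity.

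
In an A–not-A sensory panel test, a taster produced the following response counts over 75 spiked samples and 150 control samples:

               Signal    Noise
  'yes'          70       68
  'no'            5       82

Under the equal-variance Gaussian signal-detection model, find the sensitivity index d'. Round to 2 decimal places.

d' = 1.62

H = 70/75 = 0.9333
FA = 68/150 = 0.4533
z(H) = 1.5008
z(FA) = -0.1173
d' = z(H) − z(FA) = 1.5008 − (-0.1173) = 1.6181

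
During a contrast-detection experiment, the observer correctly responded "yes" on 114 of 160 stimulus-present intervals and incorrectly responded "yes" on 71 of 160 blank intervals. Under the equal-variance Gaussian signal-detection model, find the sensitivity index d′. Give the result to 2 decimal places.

d′ = 0.70

H = 114/160 = 0.7125
FA = 71/160 = 0.4437
z(H) = 0.561
z(FA) = -0.142
d' = z(H) − z(FA) = 0.561 − (-0.142) = 0.703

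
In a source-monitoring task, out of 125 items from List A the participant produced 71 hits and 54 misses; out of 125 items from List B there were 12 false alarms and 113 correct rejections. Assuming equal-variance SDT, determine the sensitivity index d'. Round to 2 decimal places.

H = 71/125 = 0.5680
FA = 12/125 = 0.0960
Φ⁻¹(H) = Φ⁻¹(0.5680) = 0.171
Φ⁻¹(FA) = Φ⁻¹(0.0960) = -1.305
d' = z(H) − z(FA) = 0.171 − (-1.305) = 1.476

d' = 1.48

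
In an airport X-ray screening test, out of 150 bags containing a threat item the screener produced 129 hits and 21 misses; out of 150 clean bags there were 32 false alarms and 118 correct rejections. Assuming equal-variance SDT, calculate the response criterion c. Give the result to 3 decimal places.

H = 129/150 = 0.8600
FA = 32/150 = 0.2133
z(H) = z(0.8600) = 1.0803
z(FA) = z(0.2133) = -0.7950
c = −½·[z(H) + z(FA)] = −0.5 × (1.0803 + (-0.7950)) = -0.14265

c = -0.143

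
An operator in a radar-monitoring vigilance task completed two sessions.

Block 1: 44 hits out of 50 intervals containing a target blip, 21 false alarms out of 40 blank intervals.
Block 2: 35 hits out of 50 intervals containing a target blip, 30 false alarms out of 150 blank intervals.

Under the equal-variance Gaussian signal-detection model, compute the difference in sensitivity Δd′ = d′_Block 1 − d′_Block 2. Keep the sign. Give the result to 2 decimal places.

Δd′ = -0.25

Block 1: z(0.8800) = 1.175, z(0.5250) = 0.063, d' = 1.112
Block 2: z(0.7000) = 0.524, z(0.2000) = -0.842, d' = 1.366
Δd' = d'_Block 1 − d'_Block 2 = 1.112 − 1.366 = -0.254
Block 2 has the higher sensitivity.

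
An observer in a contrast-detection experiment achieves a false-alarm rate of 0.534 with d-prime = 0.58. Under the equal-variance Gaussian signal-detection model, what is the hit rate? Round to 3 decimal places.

hit rate = 0.747

z(false-alarm rate) = z(0.534) = 0.0853
z(H) = z(FA) + d' = 0.0853 + 0.58 = 0.6653
hit rate = Φ(0.6653) = 0.7471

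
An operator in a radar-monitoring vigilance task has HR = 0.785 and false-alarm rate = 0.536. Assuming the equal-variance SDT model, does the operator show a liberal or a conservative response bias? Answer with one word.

liberal

z(H) = 0.789, z(FA) = 0.090
c = −½·(z(H) + z(FA)) = -0.4395
c < 0 → liberal criterion (biased toward responding “yes”).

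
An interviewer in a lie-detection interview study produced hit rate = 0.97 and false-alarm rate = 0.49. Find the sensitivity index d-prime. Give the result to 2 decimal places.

d-prime = 1.91

Φ⁻¹(H) = 1.881
Φ⁻¹(FA) = -0.025
d' = z(H) − z(FA) = 1.881 − (-0.025) = 1.906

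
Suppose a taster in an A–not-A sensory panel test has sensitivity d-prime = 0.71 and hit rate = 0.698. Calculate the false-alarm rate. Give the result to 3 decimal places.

false-alarm rate = 0.424

z(hit rate) = z(0.698) = 0.5187
z(FA) = z(H) − d' = 0.5187 − 0.71 = -0.1913
false-alarm rate = Φ(-0.1913) = 0.4241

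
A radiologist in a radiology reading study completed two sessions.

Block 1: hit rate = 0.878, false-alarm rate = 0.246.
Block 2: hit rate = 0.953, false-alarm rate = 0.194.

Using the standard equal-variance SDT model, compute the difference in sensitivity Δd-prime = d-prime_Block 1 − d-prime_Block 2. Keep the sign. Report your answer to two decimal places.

Block 1: z(0.878) = 1.165, z(0.246) = -0.687, d' = 1.852
Block 2: z(0.953) = 1.675, z(0.194) = -0.863, d' = 2.538
Δd' = d'_Block 1 − d'_Block 2 = 1.852 − 2.538 = -0.686
Block 2 has the higher sensitivity.

Δd-prime = -0.69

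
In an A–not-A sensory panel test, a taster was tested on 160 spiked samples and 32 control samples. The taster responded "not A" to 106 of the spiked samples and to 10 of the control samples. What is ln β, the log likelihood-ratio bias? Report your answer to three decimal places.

H = 106/160 = 0.6625
FA = 10/32 = 0.3125
Φ⁻¹(H) = Φ⁻¹(0.6625) = 0.4193
Φ⁻¹(FA) = Φ⁻¹(0.3125) = -0.4888
ln β = −½·[z(H)² − z(FA)²] = −0.5 × (0.1758 − 0.2389) = 0.03155

ln β = 0.032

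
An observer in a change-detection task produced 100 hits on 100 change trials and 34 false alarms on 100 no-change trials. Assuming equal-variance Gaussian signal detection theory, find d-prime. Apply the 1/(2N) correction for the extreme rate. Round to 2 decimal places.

d-prime = 2.99

The hit rate is 100/100 = 1, so apply the 1/(2N) correction: H → 1 − 1/(2·100) = 0.99500.
z(H) = z(0.99500) = 2.576
z(FA) = z(0.34000) = -0.412
d' = 2.576 − (-0.412) = 2.988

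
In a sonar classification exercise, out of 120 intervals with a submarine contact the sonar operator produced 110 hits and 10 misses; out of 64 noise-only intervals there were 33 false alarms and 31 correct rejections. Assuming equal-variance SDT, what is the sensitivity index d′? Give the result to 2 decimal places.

H = 110/120 = 0.9167
FA = 33/64 = 0.5156
Φ⁻¹(H) = 1.383
Φ⁻¹(FA) = 0.039
d' = z(H) − z(FA) = 1.383 − 0.039 = 1.344

d′ = 1.34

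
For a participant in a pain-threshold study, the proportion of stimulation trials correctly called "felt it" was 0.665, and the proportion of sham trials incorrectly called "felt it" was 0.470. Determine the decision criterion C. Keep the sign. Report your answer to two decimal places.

Φ⁻¹(H) = Φ⁻¹(0.665) = 0.426
Φ⁻¹(FA) = Φ⁻¹(0.470) = -0.075
c = −½·[z(H) + z(FA)] = −0.5 × (0.426 + (-0.075)) = -0.1755

C = -0.18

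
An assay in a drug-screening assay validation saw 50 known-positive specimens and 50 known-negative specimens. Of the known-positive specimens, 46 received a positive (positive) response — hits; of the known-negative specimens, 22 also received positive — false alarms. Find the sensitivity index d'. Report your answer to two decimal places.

H = 46/50 = 0.9200
FA = 22/50 = 0.4400
z(H) = z(0.9200) = 1.4051
z(FA) = z(0.4400) = -0.1510
d' = z(H) − z(FA) = 1.4051 − (-0.1510) = 1.5561

d' = 1.56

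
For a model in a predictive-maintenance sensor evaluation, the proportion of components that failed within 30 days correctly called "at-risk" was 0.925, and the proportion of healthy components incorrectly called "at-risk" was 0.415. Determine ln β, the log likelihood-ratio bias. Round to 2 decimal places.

Φ⁻¹(H) = 1.440
Φ⁻¹(FA) = -0.215
ln β = −½·[z(H)² − z(FA)²] = −0.5 × (2.074 − 0.046) = -1.014

ln β = -1.01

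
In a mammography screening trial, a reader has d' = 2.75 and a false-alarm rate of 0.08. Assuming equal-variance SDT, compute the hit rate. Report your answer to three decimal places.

hit rate = 0.911

z(false-alarm rate) = z(0.08) = -1.4051
z(H) = z(FA) + d' = -1.4051 + 2.75 = 1.3449
hit rate = Φ(1.3449) = 0.9107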